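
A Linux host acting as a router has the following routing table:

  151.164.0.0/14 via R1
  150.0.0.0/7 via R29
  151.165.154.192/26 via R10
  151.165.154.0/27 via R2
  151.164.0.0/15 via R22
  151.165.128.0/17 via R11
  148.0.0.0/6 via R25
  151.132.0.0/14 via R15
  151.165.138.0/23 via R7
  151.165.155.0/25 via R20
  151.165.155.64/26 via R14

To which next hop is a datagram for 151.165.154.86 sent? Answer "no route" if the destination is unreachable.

R11

Routes whose prefix contains 151.165.154.86:
  148.0.0.0/6 (148.0.0.0 - 151.255.255.255) -> R25
  150.0.0.0/7 (150.0.0.0 - 151.255.255.255) -> R29
  151.164.0.0/14 (151.164.0.0 - 151.167.255.255) -> R1
  151.164.0.0/15 (151.164.0.0 - 151.165.255.255) -> R22
  151.165.128.0/17 (151.165.128.0 - 151.165.255.255) -> R11
More-specific entries that do NOT match:
  151.165.154.0/27 (151.165.154.0 - 151.165.154.31) does not contain 151.165.154.86
  151.165.154.192/26 (151.165.154.192 - 151.165.154.255) does not contain 151.165.154.86
  151.165.155.64/26 (151.165.155.64 - 151.165.155.127) does not contain 151.165.154.86
  151.165.155.0/25 (151.165.155.0 - 151.165.155.127) does not contain 151.165.154.86
  151.165.138.0/23 (151.165.138.0 - 151.165.139.255) does not contain 151.165.154.86
Longest matching prefix is /17 -> next hop R11.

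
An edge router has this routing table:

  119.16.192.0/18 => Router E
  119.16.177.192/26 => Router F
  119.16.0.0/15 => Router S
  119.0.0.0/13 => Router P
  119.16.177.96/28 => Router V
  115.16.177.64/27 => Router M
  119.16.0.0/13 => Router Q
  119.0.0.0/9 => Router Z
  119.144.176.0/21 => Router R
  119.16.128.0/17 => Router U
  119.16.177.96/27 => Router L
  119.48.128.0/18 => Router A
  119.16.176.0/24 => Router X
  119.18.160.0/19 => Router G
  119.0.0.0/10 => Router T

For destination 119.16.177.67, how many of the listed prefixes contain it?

5

Prefixes containing 119.16.177.67:
  119.0.0.0/9 (119.0.0.0 - 119.127.255.255)
  119.0.0.0/10 (119.0.0.0 - 119.63.255.255)
  119.16.0.0/13 (119.16.0.0 - 119.23.255.255)
  119.16.0.0/15 (119.16.0.0 - 119.17.255.255)
  119.16.128.0/17 (119.16.128.0 - 119.16.255.255)
Total matching entries: 5.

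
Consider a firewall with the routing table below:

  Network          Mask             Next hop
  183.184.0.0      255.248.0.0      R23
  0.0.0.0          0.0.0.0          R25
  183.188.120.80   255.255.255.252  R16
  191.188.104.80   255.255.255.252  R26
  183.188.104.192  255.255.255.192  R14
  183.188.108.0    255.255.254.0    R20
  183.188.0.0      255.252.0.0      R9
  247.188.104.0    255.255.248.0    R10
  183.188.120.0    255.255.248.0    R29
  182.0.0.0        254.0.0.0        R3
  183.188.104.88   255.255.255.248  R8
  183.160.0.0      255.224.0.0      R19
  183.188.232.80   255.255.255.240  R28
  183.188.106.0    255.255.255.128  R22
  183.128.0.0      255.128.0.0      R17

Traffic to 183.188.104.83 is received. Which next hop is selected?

R9

Routes whose prefix contains 183.188.104.83:
  0.0.0.0/0 (default, matches everything) -> R25
  182.0.0.0/7 (182.0.0.0 - 183.255.255.255) -> R3
  183.128.0.0/9 (183.128.0.0 - 183.255.255.255) -> R17
  183.160.0.0/11 (183.160.0.0 - 183.191.255.255) -> R19
  183.184.0.0/13 (183.184.0.0 - 183.191.255.255) -> R23
  183.188.0.0/14 (183.188.0.0 - 183.191.255.255) -> R9
More-specific entries that do NOT match:
  183.188.120.80/30 (183.188.120.80 - 183.188.120.83) does not contain 183.188.104.83
  191.188.104.80/30 (191.188.104.80 - 191.188.104.83) does not contain 183.188.104.83
  183.188.104.88/29 (183.188.104.88 - 183.188.104.95) does not contain 183.188.104.83
  183.188.232.80/28 (183.188.232.80 - 183.188.232.95) does not contain 183.188.104.83
  183.188.104.192/26 (183.188.104.192 - 183.188.104.255) does not contain 183.188.104.83
  183.188.106.0/25 (183.188.106.0 - 183.188.106.127) does not contain 183.188.104.83
  183.188.108.0/23 (183.188.108.0 - 183.188.109.255) does not contain 183.188.104.83
  247.188.104.0/21 (247.188.104.0 - 247.188.111.255) does not contain 183.188.104.83
  183.188.120.0/21 (183.188.120.0 - 183.188.127.255) does not contain 183.188.104.83
Longest matching prefix is /14 -> next hop R9.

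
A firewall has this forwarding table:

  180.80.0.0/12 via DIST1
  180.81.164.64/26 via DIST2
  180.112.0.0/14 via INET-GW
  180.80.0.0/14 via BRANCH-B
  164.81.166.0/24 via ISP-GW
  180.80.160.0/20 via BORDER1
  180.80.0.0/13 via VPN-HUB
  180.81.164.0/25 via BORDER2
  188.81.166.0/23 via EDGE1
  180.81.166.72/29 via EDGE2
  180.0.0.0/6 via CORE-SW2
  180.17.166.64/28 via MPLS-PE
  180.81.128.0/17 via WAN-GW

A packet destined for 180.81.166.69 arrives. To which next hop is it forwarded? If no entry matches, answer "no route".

WAN-GW

Routes whose prefix contains 180.81.166.69:
  180.0.0.0/6 (180.0.0.0 - 183.255.255.255) -> CORE-SW2
  180.80.0.0/12 (180.80.0.0 - 180.95.255.255) -> DIST1
  180.80.0.0/13 (180.80.0.0 - 180.87.255.255) -> VPN-HUB
  180.80.0.0/14 (180.80.0.0 - 180.83.255.255) -> BRANCH-B
  180.81.128.0/17 (180.81.128.0 - 180.81.255.255) -> WAN-GW
More-specific entries that do NOT match:
  180.81.166.72/29 (180.81.166.72 - 180.81.166.79) does not contain 180.81.166.69
  180.17.166.64/28 (180.17.166.64 - 180.17.166.79) does not contain 180.81.166.69
  180.81.164.64/26 (180.81.164.64 - 180.81.164.127) does not contain 180.81.166.69
  180.81.164.0/25 (180.81.164.0 - 180.81.164.127) does not contain 180.81.166.69
  164.81.166.0/24 (164.81.166.0 - 164.81.166.255) does not contain 180.81.166.69
  188.81.166.0/23 (188.81.166.0 - 188.81.167.255) does not contain 180.81.166.69
  180.80.160.0/20 (180.80.160.0 - 180.80.175.255) does not contain 180.81.166.69
Longest matching prefix is /17 -> next hop WAN-GW.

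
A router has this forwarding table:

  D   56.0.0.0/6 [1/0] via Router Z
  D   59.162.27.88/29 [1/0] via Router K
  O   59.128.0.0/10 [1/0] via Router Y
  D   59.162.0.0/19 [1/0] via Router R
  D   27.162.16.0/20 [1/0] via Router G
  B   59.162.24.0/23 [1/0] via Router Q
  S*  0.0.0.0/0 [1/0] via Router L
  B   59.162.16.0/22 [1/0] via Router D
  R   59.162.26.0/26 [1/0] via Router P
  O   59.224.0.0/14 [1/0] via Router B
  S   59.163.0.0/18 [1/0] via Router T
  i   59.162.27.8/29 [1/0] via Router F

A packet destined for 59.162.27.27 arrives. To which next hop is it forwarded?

Routes whose prefix contains 59.162.27.27:
  0.0.0.0/0 (default, matches everything) -> Router L
  56.0.0.0/6 (56.0.0.0 - 59.255.255.255) -> Router Z
  59.128.0.0/10 (59.128.0.0 - 59.191.255.255) -> Router Y
  59.162.0.0/19 (59.162.0.0 - 59.162.31.255) -> Router R
More-specific entries that do NOT match:
  59.162.27.88/29 (59.162.27.88 - 59.162.27.95) does not contain 59.162.27.27
  59.162.27.8/29 (59.162.27.8 - 59.162.27.15) does not contain 59.162.27.27
  59.162.26.0/26 (59.162.26.0 - 59.162.26.63) does not contain 59.162.27.27
  59.162.24.0/23 (59.162.24.0 - 59.162.25.255) does not contain 59.162.27.27
  59.162.16.0/22 (59.162.16.0 - 59.162.19.255) does not contain 59.162.27.27
  27.162.16.0/20 (27.162.16.0 - 27.162.31.255) does not contain 59.162.27.27
Longest matching prefix is /19 -> next hop Router R.

Router R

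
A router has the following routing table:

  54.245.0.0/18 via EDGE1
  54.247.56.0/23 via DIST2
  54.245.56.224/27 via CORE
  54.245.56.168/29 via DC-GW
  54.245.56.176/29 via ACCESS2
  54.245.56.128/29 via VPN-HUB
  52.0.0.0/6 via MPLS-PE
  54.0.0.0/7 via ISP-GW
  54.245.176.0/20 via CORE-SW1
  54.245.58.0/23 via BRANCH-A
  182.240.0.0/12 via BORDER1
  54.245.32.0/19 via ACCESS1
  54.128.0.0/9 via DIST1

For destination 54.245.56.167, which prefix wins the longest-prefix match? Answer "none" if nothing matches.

Entries matching 54.245.56.167:
  52.0.0.0/6 (52.0.0.0 - 55.255.255.255)
  54.0.0.0/7 (54.0.0.0 - 55.255.255.255)
  54.128.0.0/9 (54.128.0.0 - 54.255.255.255)
  54.245.0.0/18 (54.245.0.0 - 54.245.63.255)
  54.245.32.0/19 (54.245.32.0 - 54.245.63.255)
Most specific is 54.245.32.0/19.

54.245.32.0/19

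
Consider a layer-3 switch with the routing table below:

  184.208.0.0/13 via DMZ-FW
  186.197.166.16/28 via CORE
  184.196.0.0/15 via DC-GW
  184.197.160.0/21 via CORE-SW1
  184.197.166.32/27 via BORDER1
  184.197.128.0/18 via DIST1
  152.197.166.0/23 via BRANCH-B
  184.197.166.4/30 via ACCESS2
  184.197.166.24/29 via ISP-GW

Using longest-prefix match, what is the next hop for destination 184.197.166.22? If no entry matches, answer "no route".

CORE-SW1

Routes whose prefix contains 184.197.166.22:
  184.196.0.0/15 (184.196.0.0 - 184.197.255.255) -> DC-GW
  184.197.128.0/18 (184.197.128.0 - 184.197.191.255) -> DIST1
  184.197.160.0/21 (184.197.160.0 - 184.197.167.255) -> CORE-SW1
More-specific entries that do NOT match:
  184.197.166.4/30 (184.197.166.4 - 184.197.166.7) does not contain 184.197.166.22
  184.197.166.24/29 (184.197.166.24 - 184.197.166.31) does not contain 184.197.166.22
  186.197.166.16/28 (186.197.166.16 - 186.197.166.31) does not contain 184.197.166.22
  184.197.166.32/27 (184.197.166.32 - 184.197.166.63) does not contain 184.197.166.22
  152.197.166.0/23 (152.197.166.0 - 152.197.167.255) does not contain 184.197.166.22
Longest matching prefix is /21 -> next hop CORE-SW1.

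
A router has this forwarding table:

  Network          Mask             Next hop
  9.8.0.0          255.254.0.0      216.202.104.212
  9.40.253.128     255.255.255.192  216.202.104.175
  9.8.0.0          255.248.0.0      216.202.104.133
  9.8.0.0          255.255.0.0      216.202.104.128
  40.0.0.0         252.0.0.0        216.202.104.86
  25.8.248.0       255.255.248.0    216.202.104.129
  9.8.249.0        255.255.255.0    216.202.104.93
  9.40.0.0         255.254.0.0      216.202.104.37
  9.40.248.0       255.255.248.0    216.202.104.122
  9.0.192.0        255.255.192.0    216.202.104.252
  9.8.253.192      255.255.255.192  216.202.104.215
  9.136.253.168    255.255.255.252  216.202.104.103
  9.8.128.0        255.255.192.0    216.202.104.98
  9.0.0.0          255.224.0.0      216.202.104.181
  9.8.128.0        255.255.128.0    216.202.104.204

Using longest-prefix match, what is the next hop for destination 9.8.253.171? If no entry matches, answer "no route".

216.202.104.204

Routes whose prefix contains 9.8.253.171:
  9.0.0.0/11 (9.0.0.0 - 9.31.255.255) -> 216.202.104.181
  9.8.0.0/13 (9.8.0.0 - 9.15.255.255) -> 216.202.104.133
  9.8.0.0/15 (9.8.0.0 - 9.9.255.255) -> 216.202.104.212
  9.8.0.0/16 (9.8.0.0 - 9.8.255.255) -> 216.202.104.128
  9.8.128.0/17 (9.8.128.0 - 9.8.255.255) -> 216.202.104.204
More-specific entries that do NOT match:
  9.136.253.168/30 (9.136.253.168 - 9.136.253.171) does not contain 9.8.253.171
  9.40.253.128/26 (9.40.253.128 - 9.40.253.191) does not contain 9.8.253.171
  9.8.253.192/26 (9.8.253.192 - 9.8.253.255) does not contain 9.8.253.171
  9.8.249.0/24 (9.8.249.0 - 9.8.249.255) does not contain 9.8.253.171
  25.8.248.0/21 (25.8.248.0 - 25.8.255.255) does not contain 9.8.253.171
  9.40.248.0/21 (9.40.248.0 - 9.40.255.255) does not contain 9.8.253.171
  9.0.192.0/18 (9.0.192.0 - 9.0.255.255) does not contain 9.8.253.171
  9.8.128.0/18 (9.8.128.0 - 9.8.191.255) does not contain 9.8.253.171
Longest matching prefix is /17 -> next hop 216.202.104.204.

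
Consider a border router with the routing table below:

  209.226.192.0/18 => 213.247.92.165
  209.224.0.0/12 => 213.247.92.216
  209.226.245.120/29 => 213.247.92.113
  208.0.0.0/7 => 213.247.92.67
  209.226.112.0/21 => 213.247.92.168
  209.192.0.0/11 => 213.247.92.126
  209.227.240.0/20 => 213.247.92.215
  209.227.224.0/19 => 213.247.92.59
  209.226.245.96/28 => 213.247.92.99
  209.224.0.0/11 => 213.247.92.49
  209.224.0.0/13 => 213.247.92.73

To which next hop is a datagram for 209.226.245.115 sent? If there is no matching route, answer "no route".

213.247.92.165

Routes whose prefix contains 209.226.245.115:
  208.0.0.0/7 (208.0.0.0 - 209.255.255.255) -> 213.247.92.67
  209.224.0.0/11 (209.224.0.0 - 209.255.255.255) -> 213.247.92.49
  209.224.0.0/12 (209.224.0.0 - 209.239.255.255) -> 213.247.92.216
  209.224.0.0/13 (209.224.0.0 - 209.231.255.255) -> 213.247.92.73
  209.226.192.0/18 (209.226.192.0 - 209.226.255.255) -> 213.247.92.165
More-specific entries that do NOT match:
  209.226.245.120/29 (209.226.245.120 - 209.226.245.127) does not contain 209.226.245.115
  209.226.245.96/28 (209.226.245.96 - 209.226.245.111) does not contain 209.226.245.115
  209.226.112.0/21 (209.226.112.0 - 209.226.119.255) does not contain 209.226.245.115
  209.227.240.0/20 (209.227.240.0 - 209.227.255.255) does not contain 209.226.245.115
  209.227.224.0/19 (209.227.224.0 - 209.227.255.255) does not contain 209.226.245.115
Longest matching prefix is /18 -> next hop 213.247.92.165.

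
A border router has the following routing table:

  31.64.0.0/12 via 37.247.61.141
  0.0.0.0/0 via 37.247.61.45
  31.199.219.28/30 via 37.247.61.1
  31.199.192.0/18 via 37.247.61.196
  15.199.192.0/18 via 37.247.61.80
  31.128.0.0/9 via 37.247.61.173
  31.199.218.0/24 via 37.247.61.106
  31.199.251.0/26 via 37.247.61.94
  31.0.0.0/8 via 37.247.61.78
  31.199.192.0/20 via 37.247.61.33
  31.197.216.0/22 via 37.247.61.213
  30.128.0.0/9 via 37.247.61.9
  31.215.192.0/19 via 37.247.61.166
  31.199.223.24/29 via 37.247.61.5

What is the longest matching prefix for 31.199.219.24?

Entries matching 31.199.219.24:
  0.0.0.0/0 (default, matches everything)
  31.0.0.0/8 (31.0.0.0 - 31.255.255.255)
  31.128.0.0/9 (31.128.0.0 - 31.255.255.255)
  31.199.192.0/18 (31.199.192.0 - 31.199.255.255)
Most specific is 31.199.192.0/18.

31.199.192.0/18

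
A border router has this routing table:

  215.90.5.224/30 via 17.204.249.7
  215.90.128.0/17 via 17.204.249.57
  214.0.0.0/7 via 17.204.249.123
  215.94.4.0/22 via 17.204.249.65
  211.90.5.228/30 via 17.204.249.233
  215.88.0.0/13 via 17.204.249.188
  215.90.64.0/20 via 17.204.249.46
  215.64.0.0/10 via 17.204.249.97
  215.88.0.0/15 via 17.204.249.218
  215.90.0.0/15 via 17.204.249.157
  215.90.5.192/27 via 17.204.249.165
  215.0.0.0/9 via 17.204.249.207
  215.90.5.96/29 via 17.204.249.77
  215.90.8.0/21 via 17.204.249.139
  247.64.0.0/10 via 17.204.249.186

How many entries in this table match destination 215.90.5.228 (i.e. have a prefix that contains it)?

5

Prefixes containing 215.90.5.228:
  214.0.0.0/7 (214.0.0.0 - 215.255.255.255)
  215.0.0.0/9 (215.0.0.0 - 215.127.255.255)
  215.64.0.0/10 (215.64.0.0 - 215.127.255.255)
  215.88.0.0/13 (215.88.0.0 - 215.95.255.255)
  215.90.0.0/15 (215.90.0.0 - 215.91.255.255)
Total matching entries: 5.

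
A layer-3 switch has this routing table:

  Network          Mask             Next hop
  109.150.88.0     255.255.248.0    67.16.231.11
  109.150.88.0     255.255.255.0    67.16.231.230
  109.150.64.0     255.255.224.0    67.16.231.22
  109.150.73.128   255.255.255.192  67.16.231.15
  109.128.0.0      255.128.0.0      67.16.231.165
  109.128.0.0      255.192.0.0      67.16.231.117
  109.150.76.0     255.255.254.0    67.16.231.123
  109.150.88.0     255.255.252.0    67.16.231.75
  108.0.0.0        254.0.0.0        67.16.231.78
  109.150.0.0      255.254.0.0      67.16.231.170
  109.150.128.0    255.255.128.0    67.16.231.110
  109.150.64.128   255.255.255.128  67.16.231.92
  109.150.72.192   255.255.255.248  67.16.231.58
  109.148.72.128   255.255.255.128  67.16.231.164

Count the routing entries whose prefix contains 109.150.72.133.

Prefixes containing 109.150.72.133:
  108.0.0.0/7 (108.0.0.0 - 109.255.255.255)
  109.128.0.0/9 (109.128.0.0 - 109.255.255.255)
  109.128.0.0/10 (109.128.0.0 - 109.191.255.255)
  109.150.0.0/15 (109.150.0.0 - 109.151.255.255)
  109.150.64.0/19 (109.150.64.0 - 109.150.95.255)
Total matching entries: 5.

5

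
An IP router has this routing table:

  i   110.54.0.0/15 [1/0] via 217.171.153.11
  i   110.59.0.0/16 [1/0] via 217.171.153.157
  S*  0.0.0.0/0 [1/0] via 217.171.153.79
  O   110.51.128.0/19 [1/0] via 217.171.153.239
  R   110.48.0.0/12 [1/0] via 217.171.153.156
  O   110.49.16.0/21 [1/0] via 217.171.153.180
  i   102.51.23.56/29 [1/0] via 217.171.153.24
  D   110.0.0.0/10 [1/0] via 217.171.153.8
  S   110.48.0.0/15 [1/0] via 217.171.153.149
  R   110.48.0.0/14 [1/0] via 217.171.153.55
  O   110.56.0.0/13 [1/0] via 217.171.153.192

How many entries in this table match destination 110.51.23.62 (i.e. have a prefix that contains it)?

4

Prefixes containing 110.51.23.62:
  0.0.0.0/0 (default, matches everything)
  110.0.0.0/10 (110.0.0.0 - 110.63.255.255)
  110.48.0.0/12 (110.48.0.0 - 110.63.255.255)
  110.48.0.0/14 (110.48.0.0 - 110.51.255.255)
Total matching entries: 4.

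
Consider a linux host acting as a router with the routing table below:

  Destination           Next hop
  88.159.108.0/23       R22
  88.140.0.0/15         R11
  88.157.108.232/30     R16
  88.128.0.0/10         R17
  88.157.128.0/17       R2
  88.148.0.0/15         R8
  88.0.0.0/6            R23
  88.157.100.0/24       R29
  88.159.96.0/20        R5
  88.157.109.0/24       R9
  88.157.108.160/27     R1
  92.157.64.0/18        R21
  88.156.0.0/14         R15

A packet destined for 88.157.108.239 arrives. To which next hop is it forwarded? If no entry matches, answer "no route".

Routes whose prefix contains 88.157.108.239:
  88.0.0.0/6 (88.0.0.0 - 91.255.255.255) -> R23
  88.128.0.0/10 (88.128.0.0 - 88.191.255.255) -> R17
  88.156.0.0/14 (88.156.0.0 - 88.159.255.255) -> R15
More-specific entries that do NOT match:
  88.157.108.232/30 (88.157.108.232 - 88.157.108.235) does not contain 88.157.108.239
  88.157.108.160/27 (88.157.108.160 - 88.157.108.191) does not contain 88.157.108.239
  88.157.100.0/24 (88.157.100.0 - 88.157.100.255) does not contain 88.157.108.239
  88.157.109.0/24 (88.157.109.0 - 88.157.109.255) does not contain 88.157.108.239
  88.159.108.0/23 (88.159.108.0 - 88.159.109.255) does not contain 88.157.108.239
  88.159.96.0/20 (88.159.96.0 - 88.159.111.255) does not contain 88.157.108.239
  92.157.64.0/18 (92.157.64.0 - 92.157.127.255) does not contain 88.157.108.239
  88.157.128.0/17 (88.157.128.0 - 88.157.255.255) does not contain 88.157.108.239
  88.140.0.0/15 (88.140.0.0 - 88.141.255.255) does not contain 88.157.108.239
  88.148.0.0/15 (88.148.0.0 - 88.149.255.255) does not contain 88.157.108.239
Longest matching prefix is /14 -> next hop R15.

R15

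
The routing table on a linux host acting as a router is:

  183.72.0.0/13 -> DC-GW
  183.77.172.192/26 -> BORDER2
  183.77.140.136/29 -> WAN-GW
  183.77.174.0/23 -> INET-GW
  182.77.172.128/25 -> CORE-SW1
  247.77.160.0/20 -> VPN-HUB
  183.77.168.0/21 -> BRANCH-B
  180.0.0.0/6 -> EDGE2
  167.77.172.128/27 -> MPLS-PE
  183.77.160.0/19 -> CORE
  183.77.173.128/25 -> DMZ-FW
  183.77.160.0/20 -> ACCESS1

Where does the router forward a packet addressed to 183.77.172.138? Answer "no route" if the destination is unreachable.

Routes whose prefix contains 183.77.172.138:
  180.0.0.0/6 (180.0.0.0 - 183.255.255.255) -> EDGE2
  183.72.0.0/13 (183.72.0.0 - 183.79.255.255) -> DC-GW
  183.77.160.0/19 (183.77.160.0 - 183.77.191.255) -> CORE
  183.77.160.0/20 (183.77.160.0 - 183.77.175.255) -> ACCESS1
  183.77.168.0/21 (183.77.168.0 - 183.77.175.255) -> BRANCH-B
More-specific entries that do NOT match:
  183.77.140.136/29 (183.77.140.136 - 183.77.140.143) does not contain 183.77.172.138
  167.77.172.128/27 (167.77.172.128 - 167.77.172.159) does not contain 183.77.172.138
  183.77.172.192/26 (183.77.172.192 - 183.77.172.255) does not contain 183.77.172.138
  182.77.172.128/25 (182.77.172.128 - 182.77.172.255) does not contain 183.77.172.138
  183.77.173.128/25 (183.77.173.128 - 183.77.173.255) does not contain 183.77.172.138
  183.77.174.0/23 (183.77.174.0 - 183.77.175.255) does not contain 183.77.172.138
Longest matching prefix is /21 -> next hop BRANCH-B.

BRANCH-B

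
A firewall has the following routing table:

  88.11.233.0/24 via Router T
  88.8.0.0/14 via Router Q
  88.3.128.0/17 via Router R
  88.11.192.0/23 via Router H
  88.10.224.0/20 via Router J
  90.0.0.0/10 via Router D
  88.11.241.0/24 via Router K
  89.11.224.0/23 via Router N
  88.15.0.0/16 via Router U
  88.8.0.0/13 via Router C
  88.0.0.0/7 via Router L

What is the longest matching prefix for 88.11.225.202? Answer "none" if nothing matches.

Entries matching 88.11.225.202:
  88.0.0.0/7 (88.0.0.0 - 89.255.255.255)
  88.8.0.0/13 (88.8.0.0 - 88.15.255.255)
  88.8.0.0/14 (88.8.0.0 - 88.11.255.255)
Most specific is 88.8.0.0/14.

88.8.0.0/14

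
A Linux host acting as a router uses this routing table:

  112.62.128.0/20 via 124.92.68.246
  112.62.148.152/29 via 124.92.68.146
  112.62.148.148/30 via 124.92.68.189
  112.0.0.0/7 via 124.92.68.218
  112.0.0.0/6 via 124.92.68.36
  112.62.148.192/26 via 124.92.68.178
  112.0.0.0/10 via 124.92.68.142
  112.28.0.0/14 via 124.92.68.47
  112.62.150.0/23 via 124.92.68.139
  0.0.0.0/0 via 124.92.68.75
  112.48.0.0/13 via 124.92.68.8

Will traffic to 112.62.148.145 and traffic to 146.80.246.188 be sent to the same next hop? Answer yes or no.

112.62.148.145: longest match 112.0.0.0/10 -> 124.92.68.142
146.80.246.188: longest match 0.0.0.0/0 -> 124.92.68.75

no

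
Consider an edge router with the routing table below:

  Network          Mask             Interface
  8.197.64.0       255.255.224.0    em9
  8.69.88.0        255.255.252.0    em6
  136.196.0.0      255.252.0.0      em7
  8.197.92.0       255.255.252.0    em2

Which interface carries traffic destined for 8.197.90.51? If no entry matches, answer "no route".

Routes whose prefix contains 8.197.90.51:
  8.197.64.0/19 (8.197.64.0 - 8.197.95.255) -> em9
More-specific entries that do NOT match:
  8.69.88.0/22 (8.69.88.0 - 8.69.91.255) does not contain 8.197.90.51
  8.197.92.0/22 (8.197.92.0 - 8.197.95.255) does not contain 8.197.90.51
Longest matching prefix is /19 -> interface em9.

em9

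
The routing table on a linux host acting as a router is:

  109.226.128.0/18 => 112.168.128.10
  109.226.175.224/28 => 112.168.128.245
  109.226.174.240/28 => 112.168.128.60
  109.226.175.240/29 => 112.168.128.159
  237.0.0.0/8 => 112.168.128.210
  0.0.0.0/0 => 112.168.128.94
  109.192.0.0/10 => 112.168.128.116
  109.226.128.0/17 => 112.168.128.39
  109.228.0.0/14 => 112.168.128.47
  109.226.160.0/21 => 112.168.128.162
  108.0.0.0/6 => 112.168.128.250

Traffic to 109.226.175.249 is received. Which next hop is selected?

112.168.128.10

Routes whose prefix contains 109.226.175.249:
  0.0.0.0/0 (default, matches everything) -> 112.168.128.94
  108.0.0.0/6 (108.0.0.0 - 111.255.255.255) -> 112.168.128.250
  109.192.0.0/10 (109.192.0.0 - 109.255.255.255) -> 112.168.128.116
  109.226.128.0/17 (109.226.128.0 - 109.226.255.255) -> 112.168.128.39
  109.226.128.0/18 (109.226.128.0 - 109.226.191.255) -> 112.168.128.10
More-specific entries that do NOT match:
  109.226.175.240/29 (109.226.175.240 - 109.226.175.247) does not contain 109.226.175.249
  109.226.175.224/28 (109.226.175.224 - 109.226.175.239) does not contain 109.226.175.249
  109.226.174.240/28 (109.226.174.240 - 109.226.174.255) does not contain 109.226.175.249
  109.226.160.0/21 (109.226.160.0 - 109.226.167.255) does not contain 109.226.175.249
Longest matching prefix is /18 -> next hop 112.168.128.10.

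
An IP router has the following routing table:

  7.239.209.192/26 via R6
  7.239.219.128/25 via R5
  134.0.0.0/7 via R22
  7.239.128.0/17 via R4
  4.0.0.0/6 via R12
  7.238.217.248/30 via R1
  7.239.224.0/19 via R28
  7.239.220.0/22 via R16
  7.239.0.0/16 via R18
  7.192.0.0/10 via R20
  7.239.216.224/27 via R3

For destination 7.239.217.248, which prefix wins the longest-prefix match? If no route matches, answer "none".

Entries matching 7.239.217.248:
  4.0.0.0/6 (4.0.0.0 - 7.255.255.255)
  7.192.0.0/10 (7.192.0.0 - 7.255.255.255)
  7.239.0.0/16 (7.239.0.0 - 7.239.255.255)
  7.239.128.0/17 (7.239.128.0 - 7.239.255.255)
Most specific is 7.239.128.0/17.

7.239.128.0/17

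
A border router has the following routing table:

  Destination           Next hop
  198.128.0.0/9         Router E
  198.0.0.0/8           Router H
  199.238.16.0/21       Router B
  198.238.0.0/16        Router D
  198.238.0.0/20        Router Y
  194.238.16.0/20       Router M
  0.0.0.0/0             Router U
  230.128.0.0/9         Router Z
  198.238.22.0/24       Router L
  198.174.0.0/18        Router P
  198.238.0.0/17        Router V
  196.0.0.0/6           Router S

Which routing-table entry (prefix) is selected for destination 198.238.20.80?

Entries matching 198.238.20.80:
  0.0.0.0/0 (default, matches everything)
  196.0.0.0/6 (196.0.0.0 - 199.255.255.255)
  198.0.0.0/8 (198.0.0.0 - 198.255.255.255)
  198.128.0.0/9 (198.128.0.0 - 198.255.255.255)
  198.238.0.0/16 (198.238.0.0 - 198.238.255.255)
  198.238.0.0/17 (198.238.0.0 - 198.238.127.255)
Most specific is 198.238.0.0/17.

198.238.0.0/17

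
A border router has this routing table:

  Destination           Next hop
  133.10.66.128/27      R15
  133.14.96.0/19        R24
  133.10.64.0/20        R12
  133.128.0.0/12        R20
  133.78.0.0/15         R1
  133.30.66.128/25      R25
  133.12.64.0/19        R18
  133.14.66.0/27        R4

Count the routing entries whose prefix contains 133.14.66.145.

No listed prefix contains 133.14.66.145.
Total matching entries: 0.

0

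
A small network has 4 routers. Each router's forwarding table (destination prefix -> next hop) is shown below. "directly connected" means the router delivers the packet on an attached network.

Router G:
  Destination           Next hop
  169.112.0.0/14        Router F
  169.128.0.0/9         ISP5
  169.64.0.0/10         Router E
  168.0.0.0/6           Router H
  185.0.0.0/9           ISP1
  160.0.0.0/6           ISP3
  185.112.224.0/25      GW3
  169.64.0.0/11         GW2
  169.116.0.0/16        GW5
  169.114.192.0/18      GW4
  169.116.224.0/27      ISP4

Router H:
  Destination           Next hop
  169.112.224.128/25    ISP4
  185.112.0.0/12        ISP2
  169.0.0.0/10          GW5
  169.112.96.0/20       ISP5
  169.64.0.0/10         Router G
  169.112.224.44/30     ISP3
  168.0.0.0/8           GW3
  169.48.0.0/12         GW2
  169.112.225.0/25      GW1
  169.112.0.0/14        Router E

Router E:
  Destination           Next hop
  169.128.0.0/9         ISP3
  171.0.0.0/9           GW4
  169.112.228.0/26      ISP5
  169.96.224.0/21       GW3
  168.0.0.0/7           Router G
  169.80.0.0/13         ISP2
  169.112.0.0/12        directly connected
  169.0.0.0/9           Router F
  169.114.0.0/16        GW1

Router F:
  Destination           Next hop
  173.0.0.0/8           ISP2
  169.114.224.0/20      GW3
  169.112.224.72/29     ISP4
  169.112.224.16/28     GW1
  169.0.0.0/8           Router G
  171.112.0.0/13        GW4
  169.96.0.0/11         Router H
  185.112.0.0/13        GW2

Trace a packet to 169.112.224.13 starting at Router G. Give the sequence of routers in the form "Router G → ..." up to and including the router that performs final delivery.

At Router G: longest match for 169.112.224.13 is 169.112.0.0/14 -> Router F
At Router F: longest match for 169.112.224.13 is 169.96.0.0/11 -> Router H
At Router H: longest match for 169.112.224.13 is 169.112.0.0/14 -> Router E
At Router E: longest match for 169.112.224.13 is 169.112.0.0/12 -> directly connected

Router G → Router F → Router H → Router E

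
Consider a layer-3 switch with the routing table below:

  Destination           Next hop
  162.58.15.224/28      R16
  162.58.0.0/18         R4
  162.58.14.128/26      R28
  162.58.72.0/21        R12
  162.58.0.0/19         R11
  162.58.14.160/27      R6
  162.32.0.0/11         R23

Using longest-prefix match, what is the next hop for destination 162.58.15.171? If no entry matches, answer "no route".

Routes whose prefix contains 162.58.15.171:
  162.32.0.0/11 (162.32.0.0 - 162.63.255.255) -> R23
  162.58.0.0/18 (162.58.0.0 - 162.58.63.255) -> R4
  162.58.0.0/19 (162.58.0.0 - 162.58.31.255) -> R11
More-specific entries that do NOT match:
  162.58.15.224/28 (162.58.15.224 - 162.58.15.239) does not contain 162.58.15.171
  162.58.14.160/27 (162.58.14.160 - 162.58.14.191) does not contain 162.58.15.171
  162.58.14.128/26 (162.58.14.128 - 162.58.14.191) does not contain 162.58.15.171
  162.58.72.0/21 (162.58.72.0 - 162.58.79.255) does not contain 162.58.15.171
Longest matching prefix is /19 -> next hop R11.

R11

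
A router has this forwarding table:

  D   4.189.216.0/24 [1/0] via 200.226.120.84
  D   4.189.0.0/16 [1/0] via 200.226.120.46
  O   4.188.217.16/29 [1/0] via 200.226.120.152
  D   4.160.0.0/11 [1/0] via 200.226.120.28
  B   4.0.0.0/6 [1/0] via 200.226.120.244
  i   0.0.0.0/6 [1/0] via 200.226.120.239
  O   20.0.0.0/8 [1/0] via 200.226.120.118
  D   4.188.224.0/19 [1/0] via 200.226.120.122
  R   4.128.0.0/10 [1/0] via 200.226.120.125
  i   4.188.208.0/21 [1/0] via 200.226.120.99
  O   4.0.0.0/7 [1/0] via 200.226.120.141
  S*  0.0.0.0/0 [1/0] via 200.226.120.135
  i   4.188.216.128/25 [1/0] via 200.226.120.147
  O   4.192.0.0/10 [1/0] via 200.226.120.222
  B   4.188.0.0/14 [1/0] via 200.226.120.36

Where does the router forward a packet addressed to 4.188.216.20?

Routes whose prefix contains 4.188.216.20:
  0.0.0.0/0 (default, matches everything) -> 200.226.120.135
  4.0.0.0/6 (4.0.0.0 - 7.255.255.255) -> 200.226.120.244
  4.0.0.0/7 (4.0.0.0 - 5.255.255.255) -> 200.226.120.141
  4.128.0.0/10 (4.128.0.0 - 4.191.255.255) -> 200.226.120.125
  4.160.0.0/11 (4.160.0.0 - 4.191.255.255) -> 200.226.120.28
  4.188.0.0/14 (4.188.0.0 - 4.191.255.255) -> 200.226.120.36
More-specific entries that do NOT match:
  4.188.217.16/29 (4.188.217.16 - 4.188.217.23) does not contain 4.188.216.20
  4.188.216.128/25 (4.188.216.128 - 4.188.216.255) does not contain 4.188.216.20
  4.189.216.0/24 (4.189.216.0 - 4.189.216.255) does not contain 4.188.216.20
  4.188.208.0/21 (4.188.208.0 - 4.188.215.255) does not contain 4.188.216.20
  4.188.224.0/19 (4.188.224.0 - 4.188.255.255) does not contain 4.188.216.20
  4.189.0.0/16 (4.189.0.0 - 4.189.255.255) does not contain 4.188.216.20
Longest matching prefix is /14 -> next hop 200.226.120.36.

200.226.120.36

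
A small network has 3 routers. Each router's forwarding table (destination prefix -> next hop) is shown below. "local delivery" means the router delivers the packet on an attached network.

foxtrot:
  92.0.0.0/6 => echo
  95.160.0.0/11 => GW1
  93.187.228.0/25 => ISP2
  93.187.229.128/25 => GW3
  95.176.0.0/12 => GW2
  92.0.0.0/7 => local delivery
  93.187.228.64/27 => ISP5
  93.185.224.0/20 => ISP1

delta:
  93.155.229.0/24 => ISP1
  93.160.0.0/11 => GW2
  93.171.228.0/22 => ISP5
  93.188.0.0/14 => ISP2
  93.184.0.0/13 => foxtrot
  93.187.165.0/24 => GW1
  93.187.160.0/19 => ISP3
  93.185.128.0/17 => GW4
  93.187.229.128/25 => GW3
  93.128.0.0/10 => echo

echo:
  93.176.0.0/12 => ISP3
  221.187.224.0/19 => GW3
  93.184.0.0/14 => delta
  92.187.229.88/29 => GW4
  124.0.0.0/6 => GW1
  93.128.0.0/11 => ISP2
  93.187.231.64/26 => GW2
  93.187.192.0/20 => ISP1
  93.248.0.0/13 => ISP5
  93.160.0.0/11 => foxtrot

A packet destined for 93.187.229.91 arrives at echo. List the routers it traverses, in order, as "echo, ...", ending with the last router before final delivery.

echo, delta, foxtrot

At echo: longest match for 93.187.229.91 is 93.184.0.0/14 -> delta
At delta: longest match for 93.187.229.91 is 93.184.0.0/13 -> foxtrot
At foxtrot: longest match for 93.187.229.91 is 92.0.0.0/7 -> local delivery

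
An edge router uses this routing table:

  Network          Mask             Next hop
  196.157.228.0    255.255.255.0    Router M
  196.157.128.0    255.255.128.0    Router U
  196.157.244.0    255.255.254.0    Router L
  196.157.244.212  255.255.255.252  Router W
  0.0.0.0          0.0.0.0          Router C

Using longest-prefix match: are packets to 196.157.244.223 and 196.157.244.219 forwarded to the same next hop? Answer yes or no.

yes

196.157.244.223: longest match 196.157.244.0/23 -> Router L
196.157.244.219: longest match 196.157.244.0/23 -> Router L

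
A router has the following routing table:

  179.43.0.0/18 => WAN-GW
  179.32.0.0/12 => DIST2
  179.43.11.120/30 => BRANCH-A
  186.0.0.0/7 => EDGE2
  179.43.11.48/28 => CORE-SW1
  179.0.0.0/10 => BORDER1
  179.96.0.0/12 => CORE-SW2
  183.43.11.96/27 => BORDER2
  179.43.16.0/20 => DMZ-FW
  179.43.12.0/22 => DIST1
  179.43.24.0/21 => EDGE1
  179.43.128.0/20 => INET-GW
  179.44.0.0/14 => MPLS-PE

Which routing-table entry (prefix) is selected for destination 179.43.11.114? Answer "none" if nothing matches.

179.43.0.0/18

Entries matching 179.43.11.114:
  179.0.0.0/10 (179.0.0.0 - 179.63.255.255)
  179.32.0.0/12 (179.32.0.0 - 179.47.255.255)
  179.43.0.0/18 (179.43.0.0 - 179.43.63.255)
Most specific is 179.43.0.0/18.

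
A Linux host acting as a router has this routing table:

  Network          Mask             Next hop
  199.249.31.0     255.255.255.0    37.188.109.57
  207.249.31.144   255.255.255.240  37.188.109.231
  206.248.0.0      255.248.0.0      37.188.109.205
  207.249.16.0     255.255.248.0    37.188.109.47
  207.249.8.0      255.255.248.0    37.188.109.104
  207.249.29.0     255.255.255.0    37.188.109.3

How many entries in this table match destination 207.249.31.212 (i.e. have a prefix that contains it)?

No listed prefix contains 207.249.31.212.
Total matching entries: 0.

0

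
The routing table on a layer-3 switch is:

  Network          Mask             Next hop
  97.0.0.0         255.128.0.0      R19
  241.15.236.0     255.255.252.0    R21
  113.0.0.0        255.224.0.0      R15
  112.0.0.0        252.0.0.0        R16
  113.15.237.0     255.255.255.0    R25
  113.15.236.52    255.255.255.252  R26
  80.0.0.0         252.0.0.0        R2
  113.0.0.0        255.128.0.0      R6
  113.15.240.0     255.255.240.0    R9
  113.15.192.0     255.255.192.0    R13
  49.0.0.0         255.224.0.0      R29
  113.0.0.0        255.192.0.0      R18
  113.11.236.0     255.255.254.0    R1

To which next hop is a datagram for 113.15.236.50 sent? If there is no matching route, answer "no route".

R13

Routes whose prefix contains 113.15.236.50:
  112.0.0.0/6 (112.0.0.0 - 115.255.255.255) -> R16
  113.0.0.0/9 (113.0.0.0 - 113.127.255.255) -> R6
  113.0.0.0/10 (113.0.0.0 - 113.63.255.255) -> R18
  113.0.0.0/11 (113.0.0.0 - 113.31.255.255) -> R15
  113.15.192.0/18 (113.15.192.0 - 113.15.255.255) -> R13
More-specific entries that do NOT match:
  113.15.236.52/30 (113.15.236.52 - 113.15.236.55) does not contain 113.15.236.50
  113.15.237.0/24 (113.15.237.0 - 113.15.237.255) does not contain 113.15.236.50
  113.11.236.0/23 (113.11.236.0 - 113.11.237.255) does not contain 113.15.236.50
  241.15.236.0/22 (241.15.236.0 - 241.15.239.255) does not contain 113.15.236.50
  113.15.240.0/20 (113.15.240.0 - 113.15.255.255) does not contain 113.15.236.50
Longest matching prefix is /18 -> next hop R13.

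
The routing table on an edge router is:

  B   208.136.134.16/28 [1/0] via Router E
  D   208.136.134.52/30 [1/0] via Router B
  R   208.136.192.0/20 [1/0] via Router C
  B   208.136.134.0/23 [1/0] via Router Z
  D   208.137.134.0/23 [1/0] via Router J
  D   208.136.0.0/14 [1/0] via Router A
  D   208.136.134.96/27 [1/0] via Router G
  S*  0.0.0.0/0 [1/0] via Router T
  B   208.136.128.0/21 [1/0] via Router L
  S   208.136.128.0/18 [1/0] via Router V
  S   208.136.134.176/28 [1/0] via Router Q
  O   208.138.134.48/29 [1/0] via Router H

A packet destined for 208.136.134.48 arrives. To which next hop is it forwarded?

Routes whose prefix contains 208.136.134.48:
  0.0.0.0/0 (default, matches everything) -> Router T
  208.136.0.0/14 (208.136.0.0 - 208.139.255.255) -> Router A
  208.136.128.0/18 (208.136.128.0 - 208.136.191.255) -> Router V
  208.136.128.0/21 (208.136.128.0 - 208.136.135.255) -> Router L
  208.136.134.0/23 (208.136.134.0 - 208.136.135.255) -> Router Z
More-specific entries that do NOT match:
  208.136.134.52/30 (208.136.134.52 - 208.136.134.55) does not contain 208.136.134.48
  208.138.134.48/29 (208.138.134.48 - 208.138.134.55) does not contain 208.136.134.48
  208.136.134.16/28 (208.136.134.16 - 208.136.134.31) does not contain 208.136.134.48
  208.136.134.176/28 (208.136.134.176 - 208.136.134.191) does not contain 208.136.134.48
  208.136.134.96/27 (208.136.134.96 - 208.136.134.127) does not contain 208.136.134.48
Longest matching prefix is /23 -> next hop Router Z.

Router Z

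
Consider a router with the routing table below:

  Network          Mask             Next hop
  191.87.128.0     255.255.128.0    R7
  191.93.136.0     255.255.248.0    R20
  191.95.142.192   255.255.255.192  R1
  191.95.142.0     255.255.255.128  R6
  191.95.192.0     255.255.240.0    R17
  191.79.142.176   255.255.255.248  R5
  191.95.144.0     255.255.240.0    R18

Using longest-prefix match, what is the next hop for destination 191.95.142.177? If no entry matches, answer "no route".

no route

No entry's prefix contains 191.95.142.177; there is no default route.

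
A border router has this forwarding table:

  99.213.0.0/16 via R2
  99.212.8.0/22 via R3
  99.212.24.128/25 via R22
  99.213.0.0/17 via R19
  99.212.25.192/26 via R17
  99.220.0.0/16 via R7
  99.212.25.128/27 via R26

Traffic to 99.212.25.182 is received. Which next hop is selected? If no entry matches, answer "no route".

No entry's prefix contains 99.212.25.182; there is no default route.

no route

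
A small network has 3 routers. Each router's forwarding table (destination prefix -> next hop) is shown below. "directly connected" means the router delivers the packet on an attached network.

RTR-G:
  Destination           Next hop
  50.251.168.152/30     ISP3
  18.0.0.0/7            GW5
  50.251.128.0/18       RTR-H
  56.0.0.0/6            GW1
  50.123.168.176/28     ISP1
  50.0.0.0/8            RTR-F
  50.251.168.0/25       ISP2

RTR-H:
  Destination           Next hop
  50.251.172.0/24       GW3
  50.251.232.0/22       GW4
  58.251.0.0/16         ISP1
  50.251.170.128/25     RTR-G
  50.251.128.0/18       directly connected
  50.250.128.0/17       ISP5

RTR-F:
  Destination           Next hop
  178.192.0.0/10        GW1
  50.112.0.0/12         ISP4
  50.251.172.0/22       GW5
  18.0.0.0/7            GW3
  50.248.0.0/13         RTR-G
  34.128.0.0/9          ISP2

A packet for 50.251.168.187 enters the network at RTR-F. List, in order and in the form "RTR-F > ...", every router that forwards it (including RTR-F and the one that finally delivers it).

RTR-F > RTR-G > RTR-H

At RTR-F: longest match for 50.251.168.187 is 50.248.0.0/13 -> RTR-G
At RTR-G: longest match for 50.251.168.187 is 50.251.128.0/18 -> RTR-H
At RTR-H: longest match for 50.251.168.187 is 50.251.128.0/18 -> directly connected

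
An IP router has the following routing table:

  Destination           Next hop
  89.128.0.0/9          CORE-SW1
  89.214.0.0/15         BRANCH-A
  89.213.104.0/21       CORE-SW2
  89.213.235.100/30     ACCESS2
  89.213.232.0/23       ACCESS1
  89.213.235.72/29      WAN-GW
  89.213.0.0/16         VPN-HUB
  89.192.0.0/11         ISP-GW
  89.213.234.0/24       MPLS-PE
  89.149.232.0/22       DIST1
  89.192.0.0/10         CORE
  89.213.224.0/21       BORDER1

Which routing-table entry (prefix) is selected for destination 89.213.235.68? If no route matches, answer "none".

Entries matching 89.213.235.68:
  89.128.0.0/9 (89.128.0.0 - 89.255.255.255)
  89.192.0.0/10 (89.192.0.0 - 89.255.255.255)
  89.192.0.0/11 (89.192.0.0 - 89.223.255.255)
  89.213.0.0/16 (89.213.0.0 - 89.213.255.255)
Most specific is 89.213.0.0/16.

89.213.0.0/16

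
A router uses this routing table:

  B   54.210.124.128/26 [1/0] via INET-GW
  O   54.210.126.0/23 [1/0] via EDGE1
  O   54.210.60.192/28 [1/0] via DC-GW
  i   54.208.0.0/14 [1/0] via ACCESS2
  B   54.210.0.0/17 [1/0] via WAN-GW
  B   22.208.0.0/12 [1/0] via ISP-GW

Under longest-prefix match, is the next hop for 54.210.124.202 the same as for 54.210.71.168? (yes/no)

54.210.124.202: longest match 54.210.0.0/17 -> WAN-GW
54.210.71.168: longest match 54.210.0.0/17 -> WAN-GW

yes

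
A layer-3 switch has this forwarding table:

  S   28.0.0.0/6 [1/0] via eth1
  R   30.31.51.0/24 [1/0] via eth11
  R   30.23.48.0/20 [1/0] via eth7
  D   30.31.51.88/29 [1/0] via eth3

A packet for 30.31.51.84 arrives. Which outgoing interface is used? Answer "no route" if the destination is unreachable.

eth11

Routes whose prefix contains 30.31.51.84:
  28.0.0.0/6 (28.0.0.0 - 31.255.255.255) -> eth1
  30.31.51.0/24 (30.31.51.0 - 30.31.51.255) -> eth11
More-specific entries that do NOT match:
  30.31.51.88/29 (30.31.51.88 - 30.31.51.95) does not contain 30.31.51.84
Longest matching prefix is /24 -> interface eth11.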